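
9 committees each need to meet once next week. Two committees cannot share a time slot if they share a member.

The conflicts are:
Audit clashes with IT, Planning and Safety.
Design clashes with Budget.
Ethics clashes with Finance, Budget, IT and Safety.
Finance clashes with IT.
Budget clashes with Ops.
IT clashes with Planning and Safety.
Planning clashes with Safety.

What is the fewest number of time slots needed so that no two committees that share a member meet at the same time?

4

Audit, IT, Planning, Safety pairwise conflict, so at least 4 time slots are needed.
Using 4 time slots: Audit=4, Design=2, Ethics=3, Finance=2, Budget=1, IT=1, Ops=2, Planning=3, Safety=2. Each listed conflict is separated.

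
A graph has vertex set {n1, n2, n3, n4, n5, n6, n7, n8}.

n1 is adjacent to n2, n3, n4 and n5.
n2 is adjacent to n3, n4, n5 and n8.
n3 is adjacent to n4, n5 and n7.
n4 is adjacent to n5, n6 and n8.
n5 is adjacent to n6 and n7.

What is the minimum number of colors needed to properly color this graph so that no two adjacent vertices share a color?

n1, n2, n3, n4, n5 form a clique, so at least 5 colors are needed.
A valid assignment using 5 colors: n1=purple, n2=yellow, n3=green, n4=red, n5=blue, n6=green, n7=red, n8=blue. No two adjacent vertices share a color.

5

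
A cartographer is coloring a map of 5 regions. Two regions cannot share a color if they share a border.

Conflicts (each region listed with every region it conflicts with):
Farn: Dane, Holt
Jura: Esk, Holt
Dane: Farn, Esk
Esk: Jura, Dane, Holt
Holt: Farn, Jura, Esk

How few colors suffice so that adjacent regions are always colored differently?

Jura, Esk, Holt pairwise conflict, so at least 3 colors are needed.
One proper 3-coloring: Farn=1, Jura=3, Dane=2, Esk=1, Holt=2. Each listed conflict is separated.

3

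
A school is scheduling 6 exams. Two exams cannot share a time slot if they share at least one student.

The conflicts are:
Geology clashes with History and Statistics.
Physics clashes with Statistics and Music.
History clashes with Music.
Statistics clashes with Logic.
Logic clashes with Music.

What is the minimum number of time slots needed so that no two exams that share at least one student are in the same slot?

The cycle Geology-History-Music-Physics-Statistics-Geology has odd length 5, so it cannot be 2-colored; at least 3 time slots are needed.
3 time slots suffice: time slot 1 → {Statistics, Music}; time slot 2 → {Physics, History, Logic}; time slot 3 → {Geology}. No two conflicting exams share a time slot.

3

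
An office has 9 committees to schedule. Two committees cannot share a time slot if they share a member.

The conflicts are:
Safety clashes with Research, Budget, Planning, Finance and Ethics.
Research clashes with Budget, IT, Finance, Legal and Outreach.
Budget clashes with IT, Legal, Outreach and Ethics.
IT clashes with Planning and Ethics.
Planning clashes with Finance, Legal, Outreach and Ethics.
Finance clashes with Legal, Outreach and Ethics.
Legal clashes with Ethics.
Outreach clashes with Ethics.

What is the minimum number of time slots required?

Planning, Finance, Outreach, Ethics are mutually in conflict, so at least 4 time slots are needed.
4 time slots suffice: time slot 1 → {Research, Ethics}; time slot 2 → {Budget, Planning}; time slot 3 → {IT, Finance}; time slot 4 → {Safety, Legal, Outreach}. No two conflicting committees share a time slot.

4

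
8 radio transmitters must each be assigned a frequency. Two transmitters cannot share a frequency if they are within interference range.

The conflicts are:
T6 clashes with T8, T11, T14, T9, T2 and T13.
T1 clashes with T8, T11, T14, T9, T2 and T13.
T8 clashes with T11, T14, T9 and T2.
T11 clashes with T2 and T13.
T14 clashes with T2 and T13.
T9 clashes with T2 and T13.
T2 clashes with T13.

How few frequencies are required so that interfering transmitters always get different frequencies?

T6, T8, T14, T2 pairwise conflict, so at least 4 frequencies are needed.
A valid assignment using 4 frequencies: T6=2, T1=2, T8=3, T11=4, T14=4, T9=4, T2=1, T13=3. No two conflicting transmitters share a frequency.

4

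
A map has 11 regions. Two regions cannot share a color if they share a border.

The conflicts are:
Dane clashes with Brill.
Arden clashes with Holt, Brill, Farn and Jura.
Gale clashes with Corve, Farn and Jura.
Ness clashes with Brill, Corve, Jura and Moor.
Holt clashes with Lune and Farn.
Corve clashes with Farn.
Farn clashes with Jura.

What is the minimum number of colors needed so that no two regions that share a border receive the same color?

3

Arden, Holt, Farn all conflict with each other, so at least 3 colors are needed.
A valid assignment using 3 colors: Dane=1, Arden=2, Gale=2, Ness=1, Holt=3, Brill=3, Corve=3, Lune=1, Farn=1, Jura=3, Moor=2. Each listed conflict is separated.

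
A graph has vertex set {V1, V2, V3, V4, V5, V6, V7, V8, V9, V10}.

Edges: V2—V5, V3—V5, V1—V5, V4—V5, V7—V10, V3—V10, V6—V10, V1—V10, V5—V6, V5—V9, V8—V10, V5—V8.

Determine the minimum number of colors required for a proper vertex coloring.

2

V7 and V10 are adjacent, so at least 2 colors are needed.
2 colors suffice: color R → {V5, V10}; color B → {V1, V2, V3, V4, V6, V7, V8, V9}. No two adjacent vertices share a color.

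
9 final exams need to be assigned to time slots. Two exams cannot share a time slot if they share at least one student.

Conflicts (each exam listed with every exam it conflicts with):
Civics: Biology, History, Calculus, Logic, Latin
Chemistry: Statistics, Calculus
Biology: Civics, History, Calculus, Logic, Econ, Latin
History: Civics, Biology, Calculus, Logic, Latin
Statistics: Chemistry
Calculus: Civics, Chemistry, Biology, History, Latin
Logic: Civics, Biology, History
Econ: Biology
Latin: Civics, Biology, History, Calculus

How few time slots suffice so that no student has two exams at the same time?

Civics, Biology, History, Calculus, Latin pairwise conflict, so at least 5 time slots are needed.
Using 5 time slots: Civics=4, Chemistry=1, Biology=1, History=3, Statistics=2, Calculus=2, Logic=2, Econ=2, Latin=5. Each listed conflict is separated.

5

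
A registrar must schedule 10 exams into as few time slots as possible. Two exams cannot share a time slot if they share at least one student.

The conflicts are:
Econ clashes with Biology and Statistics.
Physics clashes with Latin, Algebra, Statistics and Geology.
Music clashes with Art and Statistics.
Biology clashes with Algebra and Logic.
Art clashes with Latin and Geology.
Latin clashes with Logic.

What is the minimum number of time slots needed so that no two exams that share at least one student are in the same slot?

The cycle Latin-Physics-Algebra-Biology-Logic-Latin has odd length 5, so it cannot be 2-colored; at least 3 time slots are needed.
3 time slots suffice: Econ=3, Physics=1, Music=3, Biology=1, Art=1, Latin=2, Algebra=2, Statistics=2, Logic=3, Geology=2. No two conflicting exams share a time slot.

3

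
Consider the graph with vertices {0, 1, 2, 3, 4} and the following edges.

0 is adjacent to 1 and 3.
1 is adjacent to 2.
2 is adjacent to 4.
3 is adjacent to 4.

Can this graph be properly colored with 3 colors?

The chromatic number is 3. The cycle 3-4-2-1-0-3 has odd length 5, so it cannot be 2-colored; at least 3 colors are needed.
A valid assignment using 3 colors: 0=green, 1=blue, 2=red, 3=red, 4=blue.
That is already a proper 3-coloring.

Yes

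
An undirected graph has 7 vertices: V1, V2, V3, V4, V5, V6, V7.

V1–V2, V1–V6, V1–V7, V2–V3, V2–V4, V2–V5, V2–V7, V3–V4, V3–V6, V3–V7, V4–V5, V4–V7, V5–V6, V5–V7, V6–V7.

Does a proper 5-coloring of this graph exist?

Yes

The chromatic number is 4. V2, V4, V5, V7 are pairwise adjacent (a clique of size 4), so at least 4 colors are needed.
A valid assignment using 4 colors: V1=3, V2=2, V3=4, V4=3, V5=4, V6=2, V7=1.
Since 5 ≥ 4, a proper 5-coloring certainly exists.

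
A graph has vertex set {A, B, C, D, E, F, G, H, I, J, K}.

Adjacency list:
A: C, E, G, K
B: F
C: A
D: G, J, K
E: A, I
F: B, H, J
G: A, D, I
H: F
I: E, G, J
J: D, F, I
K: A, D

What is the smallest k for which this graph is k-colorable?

2

I and J are adjacent, so at least 2 colors are needed.
2 colors suffice: A=1, B=2, C=2, D=1, E=2, F=1, G=2, H=2, I=1, J=2, K=2. Each edge has distinct colors on its endpoints.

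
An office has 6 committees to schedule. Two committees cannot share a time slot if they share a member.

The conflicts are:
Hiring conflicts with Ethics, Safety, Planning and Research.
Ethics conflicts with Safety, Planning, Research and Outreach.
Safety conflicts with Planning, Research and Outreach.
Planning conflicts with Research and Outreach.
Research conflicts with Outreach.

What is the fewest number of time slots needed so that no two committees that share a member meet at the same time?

5

Hiring, Ethics, Safety, Planning, Research pairwise conflict, so at least 5 time slots are needed.
5 time slots suffice: time slot 1 → {Safety}; time slot 2 → {Research}; time slot 3 → {Planning}; time slot 4 → {Ethics}; time slot 5 → {Hiring, Outreach}. Each listed conflict is separated.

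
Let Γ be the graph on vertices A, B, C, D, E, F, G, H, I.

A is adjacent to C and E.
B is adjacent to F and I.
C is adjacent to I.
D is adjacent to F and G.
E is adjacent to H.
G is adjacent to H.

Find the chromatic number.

3

The cycle H-E-A-C-I-B-F-D-G-H has odd length 9, so it cannot be 2-colored; at least 3 colors are needed.
One proper 3-coloring: A=1, B=2, C=2, D=1, E=2, F=3, G=2, H=1, I=1. Each edge has distinct colors on its endpoints.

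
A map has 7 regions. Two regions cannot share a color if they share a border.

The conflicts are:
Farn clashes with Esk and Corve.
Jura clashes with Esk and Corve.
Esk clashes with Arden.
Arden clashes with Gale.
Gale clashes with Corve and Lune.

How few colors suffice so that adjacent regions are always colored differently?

The cycle Esk-Arden-Gale-Corve-Farn-Esk has odd length 5, so it cannot be 2-colored; at least 3 colors are needed.
3 colors suffice: Farn=3, Jura=3, Esk=1, Arden=2, Gale=1, Corve=2, Lune=2. No two conflicting regions share a color.

3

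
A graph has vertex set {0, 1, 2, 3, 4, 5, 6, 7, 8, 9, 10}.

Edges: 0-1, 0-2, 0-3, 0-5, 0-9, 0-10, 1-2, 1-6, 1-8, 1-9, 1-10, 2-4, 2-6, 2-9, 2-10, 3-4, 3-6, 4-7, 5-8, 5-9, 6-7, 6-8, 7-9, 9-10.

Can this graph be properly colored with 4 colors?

No

0, 1, 2, 9, 10 are pairwise adjacent (a clique of size 5), so at least 5 colors are needed.
So 4 colors are not enough.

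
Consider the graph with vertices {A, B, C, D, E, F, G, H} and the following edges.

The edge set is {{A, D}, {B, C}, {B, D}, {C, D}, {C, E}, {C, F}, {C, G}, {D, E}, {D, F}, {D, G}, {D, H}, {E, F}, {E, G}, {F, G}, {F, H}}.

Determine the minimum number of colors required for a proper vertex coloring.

C, D, E, F, G are mutually adjacent (a clique of size 5), so at least 5 colors are needed.
One proper 5-coloring: A=2, B=2, C=3, D=1, E=5, F=2, G=4, H=3. Every edge joins two different colors.

5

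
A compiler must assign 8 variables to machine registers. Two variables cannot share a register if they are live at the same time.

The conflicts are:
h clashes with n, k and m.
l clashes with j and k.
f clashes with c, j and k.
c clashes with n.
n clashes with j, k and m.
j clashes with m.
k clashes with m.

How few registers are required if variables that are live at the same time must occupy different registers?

4

h, n, k, m all conflict with each other, so at least 4 registers are needed.
4 registers suffice: h=4, l=2, f=2, c=1, n=2, j=1, k=1, m=3. Each listed conflict is separated.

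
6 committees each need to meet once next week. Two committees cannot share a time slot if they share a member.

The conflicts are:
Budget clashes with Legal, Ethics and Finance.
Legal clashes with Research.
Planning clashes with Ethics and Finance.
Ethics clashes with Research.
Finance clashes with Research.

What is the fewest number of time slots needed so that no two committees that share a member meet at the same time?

Ethics and Research conflict, so at least 2 time slots are needed.
2 time slots suffice: time slot 1 → {Legal, Ethics, Finance}; time slot 2 → {Budget, Planning, Research}. Every pair that conflicts lands in different time slots.

2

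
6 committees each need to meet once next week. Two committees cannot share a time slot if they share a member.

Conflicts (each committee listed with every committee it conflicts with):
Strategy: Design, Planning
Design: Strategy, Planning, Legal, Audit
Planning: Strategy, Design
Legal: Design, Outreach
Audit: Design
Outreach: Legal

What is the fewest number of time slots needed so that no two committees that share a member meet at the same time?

Strategy, Design, Planning are mutually in conflict, so at least 3 time slots are needed.
A valid assignment using 3 time slots: Strategy=2, Design=1, Planning=3, Legal=2, Audit=2, Outreach=1. Every pair that conflicts lands in different time slots.

3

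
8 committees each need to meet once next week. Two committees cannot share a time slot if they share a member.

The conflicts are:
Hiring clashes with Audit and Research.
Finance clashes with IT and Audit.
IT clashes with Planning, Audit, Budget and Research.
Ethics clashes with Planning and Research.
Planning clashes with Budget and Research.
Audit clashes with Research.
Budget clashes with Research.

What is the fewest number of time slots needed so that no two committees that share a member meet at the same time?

IT, Planning, Budget, Research are mutually in conflict, so at least 4 time slots are needed.
Using 4 time slots: Hiring=2, Finance=1, IT=2, Ethics=2, Planning=3, Audit=3, Budget=4, Research=1. Every pair that conflicts lands in different time slots.

4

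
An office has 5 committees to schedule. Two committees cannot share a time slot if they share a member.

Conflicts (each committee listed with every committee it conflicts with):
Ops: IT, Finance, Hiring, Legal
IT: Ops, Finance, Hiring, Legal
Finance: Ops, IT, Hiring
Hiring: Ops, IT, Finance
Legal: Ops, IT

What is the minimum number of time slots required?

4

Ops, IT, Finance, Hiring all conflict with each other, so at least 4 time slots are needed.
Using 4 time slots: Ops=1, IT=2, Finance=3, Hiring=4, Legal=3. Each listed conflict is separated.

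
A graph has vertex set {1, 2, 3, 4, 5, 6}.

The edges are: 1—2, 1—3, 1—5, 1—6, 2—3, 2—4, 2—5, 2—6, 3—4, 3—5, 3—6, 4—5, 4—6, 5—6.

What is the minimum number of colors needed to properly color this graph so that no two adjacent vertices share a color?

5

1, 2, 3, 5, 6 form a clique, so at least 5 colors are needed.
One proper 5-coloring: 1=e, 2=d, 3=c, 4=e, 5=b, 6=a. Each edge has distinct colors on its endpoints.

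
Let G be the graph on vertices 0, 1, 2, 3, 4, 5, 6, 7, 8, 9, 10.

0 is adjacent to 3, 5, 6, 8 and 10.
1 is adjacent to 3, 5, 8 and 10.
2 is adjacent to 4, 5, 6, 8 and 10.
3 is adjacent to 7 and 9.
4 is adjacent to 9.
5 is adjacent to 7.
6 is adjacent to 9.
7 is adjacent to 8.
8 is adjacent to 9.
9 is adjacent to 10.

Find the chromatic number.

7 and 8 are adjacent, so at least 2 colors are needed.
A valid assignment using 2 colors: 0=blue, 1=blue, 2=blue, 3=red, 4=red, 5=red, 6=red, 7=blue, 8=red, 9=blue, 10=red. Each edge has distinct colors on its endpoints.

2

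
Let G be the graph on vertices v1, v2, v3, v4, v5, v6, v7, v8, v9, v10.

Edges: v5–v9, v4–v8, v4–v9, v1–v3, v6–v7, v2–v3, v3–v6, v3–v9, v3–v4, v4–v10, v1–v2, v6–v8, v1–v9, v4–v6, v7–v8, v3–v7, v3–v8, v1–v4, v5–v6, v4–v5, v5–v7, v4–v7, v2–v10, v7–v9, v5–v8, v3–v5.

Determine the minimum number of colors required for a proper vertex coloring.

6

v3, v4, v5, v6, v7, v8 are pairwise adjacent (a clique of size 6), so at least 6 colors are needed.
One proper 6-coloring: v1=3, v2=1, v3=2, v4=1, v5=3, v6=6, v7=4, v8=5, v9=5, v10=2. Each edge has distinct colors on its endpoints.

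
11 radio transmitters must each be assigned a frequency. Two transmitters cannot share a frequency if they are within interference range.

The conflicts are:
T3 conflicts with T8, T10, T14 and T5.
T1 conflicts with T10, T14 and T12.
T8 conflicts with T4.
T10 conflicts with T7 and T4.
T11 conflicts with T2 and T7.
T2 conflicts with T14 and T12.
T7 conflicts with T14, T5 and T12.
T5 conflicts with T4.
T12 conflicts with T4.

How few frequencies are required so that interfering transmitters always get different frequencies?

T10 and T7 conflict, so at least 2 frequencies are needed.
A valid assignment using 2 frequencies: T3=1, T1=1, T8=2, T10=2, T11=2, T2=1, T7=1, T14=2, T5=2, T12=2, T4=1. Every pair that conflicts lands in different frequencies.

2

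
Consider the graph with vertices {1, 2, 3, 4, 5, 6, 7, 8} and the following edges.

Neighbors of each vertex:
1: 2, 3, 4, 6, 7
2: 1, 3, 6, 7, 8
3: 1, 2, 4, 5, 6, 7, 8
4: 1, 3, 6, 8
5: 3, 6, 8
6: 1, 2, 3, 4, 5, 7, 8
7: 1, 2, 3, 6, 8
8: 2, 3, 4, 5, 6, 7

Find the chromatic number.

5

1, 2, 3, 6, 7 are mutually adjacent (a clique of size 5), so at least 5 colors are needed.
One proper 5-coloring: 1=c, 2=d, 3=b, 4=d, 5=d, 6=a, 7=e, 8=c. Each edge has distinct colors on its endpoints.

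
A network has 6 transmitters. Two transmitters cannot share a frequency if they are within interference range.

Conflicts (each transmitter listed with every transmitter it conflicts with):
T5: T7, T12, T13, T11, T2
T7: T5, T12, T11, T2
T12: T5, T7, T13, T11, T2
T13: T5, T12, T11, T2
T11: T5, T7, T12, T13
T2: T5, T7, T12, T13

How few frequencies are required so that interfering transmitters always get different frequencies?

T5, T12, T13, T2 pairwise conflict, so at least 4 frequencies are needed.
A valid assignment using 4 frequencies: T5=1, T7=4, T12=2, T13=4, T11=3, T2=3. No two conflicting transmitters share a frequency.

4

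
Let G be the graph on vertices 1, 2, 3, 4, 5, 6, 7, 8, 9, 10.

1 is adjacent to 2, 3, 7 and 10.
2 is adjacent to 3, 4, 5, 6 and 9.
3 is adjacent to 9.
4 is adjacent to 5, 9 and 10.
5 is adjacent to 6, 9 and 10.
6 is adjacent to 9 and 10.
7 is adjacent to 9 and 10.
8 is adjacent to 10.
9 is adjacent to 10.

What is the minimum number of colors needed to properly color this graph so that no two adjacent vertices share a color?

2, 5, 6, 9 are pairwise adjacent (a clique of size 4), so at least 4 colors are needed.
A valid assignment using 4 colors: 1=blue, 2=red, 3=green, 4=yellow, 5=green, 6=yellow, 7=green, 8=blue, 9=blue, 10=red. Each edge has distinct colors on its endpoints.

4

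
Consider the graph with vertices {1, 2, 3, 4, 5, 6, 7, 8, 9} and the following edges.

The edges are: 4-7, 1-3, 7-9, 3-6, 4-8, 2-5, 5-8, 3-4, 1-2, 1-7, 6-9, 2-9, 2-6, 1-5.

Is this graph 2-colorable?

2, 6, 9 are pairwise adjacent, so at least 3 colors are needed.
So 2 colors are not enough.

No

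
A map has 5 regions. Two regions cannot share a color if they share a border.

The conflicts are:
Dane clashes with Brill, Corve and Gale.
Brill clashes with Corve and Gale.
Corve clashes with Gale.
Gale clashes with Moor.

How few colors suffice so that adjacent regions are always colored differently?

4

Dane, Brill, Corve, Gale pairwise conflict, so at least 4 colors are needed.
4 colors suffice: color 1 → {Gale}; color 2 → {Dane, Moor}; color 3 → {Brill}; color 4 → {Corve}. Each listed conflict is separated.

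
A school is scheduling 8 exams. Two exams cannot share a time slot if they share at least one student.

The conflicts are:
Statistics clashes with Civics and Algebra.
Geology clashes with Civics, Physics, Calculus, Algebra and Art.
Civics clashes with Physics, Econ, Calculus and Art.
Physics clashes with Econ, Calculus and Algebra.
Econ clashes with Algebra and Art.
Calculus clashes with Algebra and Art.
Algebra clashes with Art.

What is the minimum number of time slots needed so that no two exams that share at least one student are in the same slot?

4

Geology, Civics, Calculus, Art pairwise conflict, so at least 4 time slots are needed.
4 time slots suffice: Statistics=2, Geology=3, Civics=1, Physics=2, Econ=3, Calculus=4, Algebra=1, Art=2. Every pair that conflicts lands in different time slots.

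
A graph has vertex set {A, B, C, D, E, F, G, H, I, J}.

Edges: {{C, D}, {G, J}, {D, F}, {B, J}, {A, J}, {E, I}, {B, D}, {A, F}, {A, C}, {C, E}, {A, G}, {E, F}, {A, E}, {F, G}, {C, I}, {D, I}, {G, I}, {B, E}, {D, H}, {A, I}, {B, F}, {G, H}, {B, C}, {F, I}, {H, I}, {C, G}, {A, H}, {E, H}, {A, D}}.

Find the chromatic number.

4

A, D, H, I are pairwise adjacent (a clique of size 4), so at least 4 colors are needed.
4 colors suffice: color 1 → {A, B}; color 2 → {I, J}; color 3 → {D, E, G}; color 4 → {C, F, H}. No two adjacent vertices share a color.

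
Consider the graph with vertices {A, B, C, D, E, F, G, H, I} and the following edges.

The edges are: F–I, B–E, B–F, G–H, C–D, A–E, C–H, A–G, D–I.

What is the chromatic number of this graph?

The cycle A-E-B-F-I-D-C-H-G-A has odd length 9, so it cannot be 2-colored; at least 3 colors are needed.
3 colors suffice: A=red, B=red, C=red, D=blue, E=blue, F=blue, G=green, H=blue, I=red. No two adjacent vertices share a color.

3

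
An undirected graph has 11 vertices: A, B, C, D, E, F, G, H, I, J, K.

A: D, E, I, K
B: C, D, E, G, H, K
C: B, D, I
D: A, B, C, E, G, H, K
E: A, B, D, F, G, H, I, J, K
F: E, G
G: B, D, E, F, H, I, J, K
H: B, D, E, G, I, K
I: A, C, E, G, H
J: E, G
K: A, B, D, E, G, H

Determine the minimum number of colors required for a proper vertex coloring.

B, D, E, G, H, K form a clique, so at least 6 colors are needed.
One proper 6-coloring: A=2, B=4, C=1, D=3, E=1, F=3, G=2, H=5, I=3, J=3, K=6. Each edge has distinct colors on its endpoints.

6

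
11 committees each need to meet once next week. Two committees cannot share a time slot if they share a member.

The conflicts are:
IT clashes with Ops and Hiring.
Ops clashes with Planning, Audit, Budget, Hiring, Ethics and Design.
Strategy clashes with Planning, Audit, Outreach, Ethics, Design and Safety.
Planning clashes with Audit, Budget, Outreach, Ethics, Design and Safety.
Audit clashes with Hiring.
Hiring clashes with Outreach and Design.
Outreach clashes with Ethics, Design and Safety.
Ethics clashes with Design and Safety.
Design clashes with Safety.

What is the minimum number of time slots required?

Strategy, Planning, Outreach, Ethics, Design, Safety are mutually in conflict, so at least 6 time slots are needed.
Using 6 time slots: IT=2, Ops=3, Strategy=5, Planning=1, Audit=2, Budget=2, Hiring=1, Outreach=3, Ethics=4, Design=2, Safety=6. Every pair that conflicts lands in different time slots.

6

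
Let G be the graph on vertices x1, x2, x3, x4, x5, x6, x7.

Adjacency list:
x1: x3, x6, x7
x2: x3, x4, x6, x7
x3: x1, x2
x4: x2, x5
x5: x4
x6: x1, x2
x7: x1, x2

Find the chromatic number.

2

x4 and x5 are adjacent, so at least 2 colors are needed.
A valid assignment using 2 colors: x1=1, x2=1, x3=2, x4=2, x5=1, x6=2, x7=2. Every edge joins two different colors.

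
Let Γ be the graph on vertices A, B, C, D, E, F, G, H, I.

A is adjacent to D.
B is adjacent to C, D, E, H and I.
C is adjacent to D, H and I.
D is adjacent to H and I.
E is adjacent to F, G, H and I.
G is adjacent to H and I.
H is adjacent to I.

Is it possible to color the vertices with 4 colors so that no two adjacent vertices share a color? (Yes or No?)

No

B, C, D, H, I are mutually adjacent (a clique of size 5), so at least 5 colors are needed.
So 4 colors are not enough.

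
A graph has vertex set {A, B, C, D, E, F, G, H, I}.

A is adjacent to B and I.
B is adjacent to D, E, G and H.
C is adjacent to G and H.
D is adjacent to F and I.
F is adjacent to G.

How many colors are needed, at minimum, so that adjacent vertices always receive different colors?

A and I are adjacent, so at least 2 colors are needed.
2 colors suffice: color 1 → {B, C, F, I}; color 2 → {A, D, E, G, H}. Every edge joins two different colors.

2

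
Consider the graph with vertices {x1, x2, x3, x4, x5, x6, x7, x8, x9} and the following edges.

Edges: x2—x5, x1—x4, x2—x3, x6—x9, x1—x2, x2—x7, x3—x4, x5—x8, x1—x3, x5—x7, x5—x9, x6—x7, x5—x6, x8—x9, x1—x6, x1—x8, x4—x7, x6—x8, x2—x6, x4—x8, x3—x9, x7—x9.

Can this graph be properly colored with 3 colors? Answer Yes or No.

x5, x6, x8, x9 form a clique, so at least 4 colors are needed.
So 3 colors are not enough.

No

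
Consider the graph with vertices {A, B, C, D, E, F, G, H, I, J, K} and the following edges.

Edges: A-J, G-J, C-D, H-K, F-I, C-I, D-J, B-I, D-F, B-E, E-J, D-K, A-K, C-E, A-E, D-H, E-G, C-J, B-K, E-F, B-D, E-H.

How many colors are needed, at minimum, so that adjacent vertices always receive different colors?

3

C, E, J are pairwise adjacent, so at least 3 colors are needed.
3 colors suffice: color 1 → {D, E, I}; color 2 → {F, J, K}; color 3 → {A, B, C, G, H}. Each edge has distinct colors on its endpoints.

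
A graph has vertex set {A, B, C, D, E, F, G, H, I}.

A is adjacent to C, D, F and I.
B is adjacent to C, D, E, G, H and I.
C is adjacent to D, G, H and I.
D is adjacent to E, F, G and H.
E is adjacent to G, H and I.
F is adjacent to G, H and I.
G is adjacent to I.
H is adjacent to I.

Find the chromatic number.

B, D, E, G form a clique, so at least 4 colors are needed.
4 colors suffice: color 1 → {D, I}; color 2 → {C, E, F}; color 3 → {A, B}; color 4 → {G, H}. No two adjacent vertices share a color.

4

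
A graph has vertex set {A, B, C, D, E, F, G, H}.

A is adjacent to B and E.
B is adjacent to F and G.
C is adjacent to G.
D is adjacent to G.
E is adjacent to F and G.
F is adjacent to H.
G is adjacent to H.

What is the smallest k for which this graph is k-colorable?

A and B are adjacent, so at least 2 colors are needed.
2 colors suffice: color 1 → {A, F, G}; color 2 → {B, C, D, E, H}. Each edge has distinct colors on its endpoints.

2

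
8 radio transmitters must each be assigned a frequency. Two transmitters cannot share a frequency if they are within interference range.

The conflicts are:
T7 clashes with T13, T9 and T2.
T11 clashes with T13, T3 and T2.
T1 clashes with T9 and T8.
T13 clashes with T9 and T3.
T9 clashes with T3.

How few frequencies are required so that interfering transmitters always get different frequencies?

T11, T13, T3 all conflict with each other, so at least 3 frequencies are needed.
Using 3 frequencies: T7=3, T11=1, T1=2, T13=2, T9=1, T8=1, T3=3, T2=2. Every pair that conflicts lands in different frequencies.

3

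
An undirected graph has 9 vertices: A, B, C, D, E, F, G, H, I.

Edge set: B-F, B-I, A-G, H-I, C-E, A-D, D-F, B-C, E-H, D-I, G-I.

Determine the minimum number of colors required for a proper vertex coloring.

3

The cycle E-H-I-B-C-E has odd length 5, so it cannot be 2-colored; at least 3 colors are needed.
A valid assignment using 3 colors: A=1, B=2, C=3, D=2, E=1, F=1, G=2, H=2, I=1. Every edge joins two different colors.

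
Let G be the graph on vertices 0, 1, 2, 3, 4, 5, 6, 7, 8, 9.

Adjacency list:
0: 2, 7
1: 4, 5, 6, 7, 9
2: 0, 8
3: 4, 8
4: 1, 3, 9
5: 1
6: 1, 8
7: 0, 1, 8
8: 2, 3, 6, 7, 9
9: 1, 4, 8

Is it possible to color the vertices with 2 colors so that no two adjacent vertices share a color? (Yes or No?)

No

1, 4, 9 form a triangle, so at least 3 colors are needed.
So 2 colors are not enough.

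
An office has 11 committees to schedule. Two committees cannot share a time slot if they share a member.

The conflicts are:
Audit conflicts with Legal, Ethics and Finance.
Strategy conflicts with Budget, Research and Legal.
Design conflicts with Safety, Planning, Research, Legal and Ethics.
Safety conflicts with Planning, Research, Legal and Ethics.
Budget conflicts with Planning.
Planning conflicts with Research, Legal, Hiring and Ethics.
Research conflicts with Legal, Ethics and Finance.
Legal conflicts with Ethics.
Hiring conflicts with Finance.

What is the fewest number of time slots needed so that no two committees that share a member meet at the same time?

Design, Safety, Planning, Research, Legal, Ethics are mutually in conflict, so at least 6 time slots are needed.
6 time slots suffice: Audit=2, Strategy=2, Design=5, Safety=6, Budget=1, Planning=2, Research=3, Legal=1, Hiring=3, Ethics=4, Finance=1. Each listed conflict is separated.

6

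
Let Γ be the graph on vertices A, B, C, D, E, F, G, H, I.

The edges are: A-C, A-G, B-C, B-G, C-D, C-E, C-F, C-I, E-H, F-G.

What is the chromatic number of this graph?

2

C and F are adjacent, so at least 2 colors are needed.
2 colors suffice: A=blue, B=blue, C=red, D=blue, E=blue, F=blue, G=red, H=red, I=blue. Each edge has distinct colors on its endpoints.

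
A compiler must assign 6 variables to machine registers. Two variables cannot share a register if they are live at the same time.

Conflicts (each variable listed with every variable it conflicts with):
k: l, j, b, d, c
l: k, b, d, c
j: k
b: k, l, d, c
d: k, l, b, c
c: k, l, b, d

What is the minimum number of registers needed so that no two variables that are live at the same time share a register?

k, l, b, d, c all conflict with each other, so at least 5 registers are needed.
A valid assignment using 5 registers: k=1, l=4, j=2, b=5, d=2, c=3. No two conflicting variables share a register.

5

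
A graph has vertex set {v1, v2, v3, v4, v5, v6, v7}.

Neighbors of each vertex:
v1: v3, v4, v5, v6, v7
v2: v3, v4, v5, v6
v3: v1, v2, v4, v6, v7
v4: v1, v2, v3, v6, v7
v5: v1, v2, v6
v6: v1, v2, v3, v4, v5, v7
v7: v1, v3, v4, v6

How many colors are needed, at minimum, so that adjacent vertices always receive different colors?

v1, v3, v4, v6, v7 are pairwise adjacent (a clique of size 5), so at least 5 colors are needed.
5 colors suffice: color 1 → {v6}; color 2 → {v3, v5}; color 3 → {v1, v2}; color 4 → {v4}; color 5 → {v7}. Every edge joins two different colors.

5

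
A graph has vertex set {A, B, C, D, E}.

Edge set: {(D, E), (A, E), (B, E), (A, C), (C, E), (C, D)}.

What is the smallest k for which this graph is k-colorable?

3

C, D, E are mutually adjacent, so at least 3 colors are needed.
A valid assignment using 3 colors: A=3, B=2, C=2, D=3, E=1. Each edge has distinct colors on its endpoints.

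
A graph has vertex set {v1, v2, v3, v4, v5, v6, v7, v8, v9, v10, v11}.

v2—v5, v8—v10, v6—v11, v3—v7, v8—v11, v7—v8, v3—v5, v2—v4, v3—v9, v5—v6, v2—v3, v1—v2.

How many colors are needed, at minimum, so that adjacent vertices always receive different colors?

3

v2, v3, v5 form a triangle, so at least 3 colors are needed.
One proper 3-coloring: v1=1, v2=2, v3=1, v4=1, v5=3, v6=1, v7=2, v8=1, v9=2, v10=2, v11=2. Each edge has distinct colors on its endpoints.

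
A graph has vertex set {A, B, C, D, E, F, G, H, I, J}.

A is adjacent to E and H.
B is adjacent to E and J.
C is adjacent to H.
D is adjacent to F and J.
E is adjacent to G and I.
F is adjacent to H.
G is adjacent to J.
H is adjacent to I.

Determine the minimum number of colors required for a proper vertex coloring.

3

The cycle J-D-F-H-A-E-G-J has odd length 7, so it cannot be 2-colored; at least 3 colors are needed.
3 colors suffice: color 1 → {E, H, J}; color 2 → {A, B, C, F, G, I}; color 3 → {D}. No two adjacent vertices share a color.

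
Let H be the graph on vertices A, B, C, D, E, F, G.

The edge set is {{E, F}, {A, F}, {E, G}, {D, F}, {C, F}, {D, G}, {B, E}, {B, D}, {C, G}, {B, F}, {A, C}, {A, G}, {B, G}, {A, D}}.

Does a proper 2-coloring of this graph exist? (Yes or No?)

No

B, E, F form a triangle, so at least 3 colors are needed.
So 2 colors are not enough.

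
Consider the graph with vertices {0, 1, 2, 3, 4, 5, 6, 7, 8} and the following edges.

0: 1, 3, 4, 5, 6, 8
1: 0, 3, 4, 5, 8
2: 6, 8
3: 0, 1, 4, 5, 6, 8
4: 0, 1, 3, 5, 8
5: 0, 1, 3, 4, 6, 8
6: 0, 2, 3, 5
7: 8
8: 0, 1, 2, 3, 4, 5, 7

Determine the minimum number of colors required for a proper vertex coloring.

0, 1, 3, 4, 5, 8 are pairwise adjacent (a clique of size 6), so at least 6 colors are needed.
6 colors suffice: color red → {6, 8}; color blue → {2, 3, 7}; color green → {0}; color yellow → {5}; color purple → {1}; color orange → {4}. Each edge has distinct colors on its endpoints.

6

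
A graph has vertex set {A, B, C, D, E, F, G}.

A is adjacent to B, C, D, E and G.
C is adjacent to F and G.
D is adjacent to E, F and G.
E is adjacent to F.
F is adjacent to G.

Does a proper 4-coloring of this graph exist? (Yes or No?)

Yes

The chromatic number is 3. D, E, F are mutually adjacent, so at least 3 colors are needed.
3 colors suffice: color 1 → {A, F}; color 2 → {B, C, D}; color 3 → {E, G}.
Since 4 ≥ 3, a proper 4-coloring certainly exists.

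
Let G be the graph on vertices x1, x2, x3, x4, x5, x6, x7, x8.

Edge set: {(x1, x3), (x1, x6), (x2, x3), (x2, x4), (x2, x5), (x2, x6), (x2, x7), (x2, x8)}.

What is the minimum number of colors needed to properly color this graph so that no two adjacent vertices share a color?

x2 and x6 are adjacent, so at least 2 colors are needed.
2 colors suffice: color red → {x1, x2}; color blue → {x3, x4, x5, x6, x7, x8}. No two adjacent vertices share a color.

2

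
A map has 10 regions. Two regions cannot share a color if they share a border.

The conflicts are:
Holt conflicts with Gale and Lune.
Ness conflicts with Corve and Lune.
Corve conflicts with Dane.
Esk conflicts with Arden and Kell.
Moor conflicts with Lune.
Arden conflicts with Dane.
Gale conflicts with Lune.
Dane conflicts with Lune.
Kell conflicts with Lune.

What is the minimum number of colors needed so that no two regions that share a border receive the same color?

3

Holt, Gale, Lune pairwise conflict, so at least 3 colors are needed.
3 colors suffice: Holt=2, Ness=2, Corve=1, Esk=1, Moor=2, Arden=3, Gale=3, Dane=2, Kell=2, Lune=1. Each listed conflict is separated.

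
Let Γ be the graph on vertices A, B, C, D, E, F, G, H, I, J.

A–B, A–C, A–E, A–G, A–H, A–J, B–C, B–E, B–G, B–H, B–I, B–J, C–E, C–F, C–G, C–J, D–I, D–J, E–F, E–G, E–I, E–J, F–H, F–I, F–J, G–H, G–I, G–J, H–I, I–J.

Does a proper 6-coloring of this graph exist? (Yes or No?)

Yes

The chromatic number is 6. A, B, C, E, G, J are pairwise adjacent (a clique of size 6), so at least 6 colors are needed.
6 colors suffice: color 1 → {H, J}; color 2 → {D, E}; color 3 → {A, I}; color 4 → {B, F}; color 5 → {G}; color 6 → {C}.
That is already a proper 6-coloring.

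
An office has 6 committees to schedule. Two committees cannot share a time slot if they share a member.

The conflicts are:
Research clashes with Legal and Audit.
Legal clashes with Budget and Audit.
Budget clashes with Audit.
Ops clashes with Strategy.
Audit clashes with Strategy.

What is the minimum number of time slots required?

Research, Legal, Audit all conflict with each other, so at least 3 time slots are needed.
Using 3 time slots: Research=3, Legal=2, Budget=3, Ops=1, Audit=1, Strategy=2. Each listed conflict is separated.

3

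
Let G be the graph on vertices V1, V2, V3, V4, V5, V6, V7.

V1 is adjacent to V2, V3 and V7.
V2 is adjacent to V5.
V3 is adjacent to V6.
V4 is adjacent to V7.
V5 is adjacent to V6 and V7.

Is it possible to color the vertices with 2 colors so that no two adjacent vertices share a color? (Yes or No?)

No

The cycle V2-V5-V6-V3-V1-V2 has odd length 5, so it cannot be 2-colored; at least 3 colors are needed.
So 2 colors are not enough.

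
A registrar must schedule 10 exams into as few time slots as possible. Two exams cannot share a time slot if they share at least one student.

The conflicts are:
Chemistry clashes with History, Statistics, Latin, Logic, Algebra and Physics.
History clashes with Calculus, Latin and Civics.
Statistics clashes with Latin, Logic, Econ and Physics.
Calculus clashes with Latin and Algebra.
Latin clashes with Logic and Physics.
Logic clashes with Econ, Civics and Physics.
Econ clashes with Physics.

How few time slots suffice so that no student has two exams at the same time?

Chemistry, Statistics, Latin, Logic, Physics pairwise conflict, so at least 5 time slots are needed.
5 time slots suffice: time slot 1 → {Chemistry, Calculus, Econ, Civics}; time slot 2 → {History, Logic, Algebra}; time slot 3 → {Latin}; time slot 4 → {Physics}; time slot 5 → {Statistics}. Each listed conflict is separated.

5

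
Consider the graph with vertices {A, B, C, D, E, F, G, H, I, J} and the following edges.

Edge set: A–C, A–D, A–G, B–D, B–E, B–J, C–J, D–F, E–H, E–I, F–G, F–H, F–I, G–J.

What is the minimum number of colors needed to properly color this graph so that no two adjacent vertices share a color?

3

The cycle B-E-H-F-D-B has odd length 5, so it cannot be 2-colored; at least 3 colors are needed.
3 colors suffice: color 1 → {A, E, F, J}; color 2 → {C, D, G, H, I}; color 3 → {B}. Every edge joins two different colors.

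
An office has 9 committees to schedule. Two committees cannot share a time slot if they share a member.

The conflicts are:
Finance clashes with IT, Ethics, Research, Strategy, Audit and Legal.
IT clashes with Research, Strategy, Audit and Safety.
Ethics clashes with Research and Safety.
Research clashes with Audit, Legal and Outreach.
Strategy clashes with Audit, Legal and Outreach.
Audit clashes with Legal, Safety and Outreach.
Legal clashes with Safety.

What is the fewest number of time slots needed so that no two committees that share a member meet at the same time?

4

Finance, IT, Strategy, Audit pairwise conflict, so at least 4 time slots are needed.
A valid assignment using 4 time slots: Finance=2, IT=4, Ethics=1, Research=3, Strategy=3, Audit=1, Legal=4, Safety=2, Outreach=2. No two conflicting committees share a time slot.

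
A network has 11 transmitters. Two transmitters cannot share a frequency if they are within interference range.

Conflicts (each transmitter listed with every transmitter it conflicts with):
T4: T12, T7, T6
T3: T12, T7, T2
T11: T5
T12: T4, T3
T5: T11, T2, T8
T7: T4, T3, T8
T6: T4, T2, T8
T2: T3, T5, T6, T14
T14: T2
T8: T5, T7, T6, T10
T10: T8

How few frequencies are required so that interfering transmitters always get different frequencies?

The cycle T7-T8-T5-T2-T3-T7 has odd length 5, so it cannot be 2-colored; at least 3 frequencies are needed.
3 frequencies suffice: T4=1, T3=2, T11=1, T12=3, T5=2, T7=3, T6=2, T2=1, T14=2, T8=1, T10=2. Every pair that conflicts lands in different frequencies.

3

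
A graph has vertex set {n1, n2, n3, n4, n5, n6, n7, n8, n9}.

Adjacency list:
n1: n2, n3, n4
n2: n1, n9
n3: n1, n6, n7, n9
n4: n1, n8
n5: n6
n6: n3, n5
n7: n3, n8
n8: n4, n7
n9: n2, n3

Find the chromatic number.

The cycle n1-n4-n8-n7-n3-n1 has odd length 5, so it cannot be 2-colored; at least 3 colors are needed.
3 colors suffice: color 1 → {n2, n3, n5, n8}; color 2 → {n1, n6, n7, n9}; color 3 → {n4}. Every edge joins two different colors.

3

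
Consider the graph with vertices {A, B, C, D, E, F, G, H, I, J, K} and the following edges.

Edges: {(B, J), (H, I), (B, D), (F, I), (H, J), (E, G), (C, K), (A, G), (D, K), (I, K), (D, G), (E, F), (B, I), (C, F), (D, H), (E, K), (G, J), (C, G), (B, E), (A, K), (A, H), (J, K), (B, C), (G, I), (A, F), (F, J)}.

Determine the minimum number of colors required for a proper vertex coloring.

H and J are adjacent, so at least 2 colors are needed.
2 colors suffice: color 1 → {B, F, G, H, K}; color 2 → {A, C, D, E, I, J}. Each edge has distinct colors on its endpoints.

2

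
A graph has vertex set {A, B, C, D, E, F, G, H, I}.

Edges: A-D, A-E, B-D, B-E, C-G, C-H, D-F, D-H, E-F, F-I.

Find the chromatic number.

2

E and F are adjacent, so at least 2 colors are needed.
A valid assignment using 2 colors: A=blue, B=blue, C=red, D=red, E=red, F=blue, G=blue, H=blue, I=red. Each edge has distinct colors on its endpoints.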